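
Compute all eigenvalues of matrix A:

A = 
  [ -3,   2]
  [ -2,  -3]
λ = -3 + 2i, -3 - 2i  (≈ -3 + 2i, -3 - 2i)

tr(A) = -6, det(A) = 13
Characteristic polynomial: λ² - tr(A)λ + det(A) = λ² + 6λ + 13
λ² + 6λ + 13 = 0  ⇒  λ = (-6 ± √((6)² - 4·(13)))/2 = (-6 ± √(-16))/2
  = -3 + 2i,  -3 - 2i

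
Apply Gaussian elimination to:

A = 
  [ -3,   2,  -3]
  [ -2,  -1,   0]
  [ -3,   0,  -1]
Row operations:
R2 → R2 - (2/3)·R1
R3 → R3 - (1)·R1
R3 → R3 - (6/7)·R2

Resulting echelon form:
REF = 
  [  -3,    2,   -3]
  [   0, -7/3,    2]
  [   0,    0,  2/7]

Rank = 3 (number of non-zero pivot rows).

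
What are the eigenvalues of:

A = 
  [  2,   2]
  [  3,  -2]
tr(A) = 0, det(A) = -10
Characteristic polynomial: λ² - tr(A)λ + det(A) = λ² - 10
λ² - 10 = 0  ⇒  λ = (0 ± √((0)² - 4·(-10)))/2 = (0 ± √(40))/2
  = √10,  -√10

λ = √10, -√10  (≈ 3.162, -3.162)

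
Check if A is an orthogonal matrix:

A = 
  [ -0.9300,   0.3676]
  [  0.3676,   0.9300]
Yes

AᵀA = 
  [  1,   0]
  [  0,   1]
≈ I (equal to I up to the 4-dp rounding of the entries)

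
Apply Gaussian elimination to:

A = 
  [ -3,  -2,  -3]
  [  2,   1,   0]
Row operations:
R2 → R2 + (2/3)·R1

Resulting echelon form:
REF = 
  [  -3,   -2,   -3]
  [   0, -1/3,   -2]

Rank = 2 (number of non-zero pivot rows).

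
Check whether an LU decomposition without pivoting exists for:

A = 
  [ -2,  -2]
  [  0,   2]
Yes.
A[1,1] = -2 ≠ 0, so Gaussian elimination proceeds without a row swap: multiplier ℓ₂₁ = (0)/(-2) = 0, and U[2,2] = 2 - (0)(-2) = 2.
L = 
  [  1,   0]
  [  0,   1]
U = 
  [ -2,  -2]
  [  0,   2]
Check row 2 of LU: [(0)(-2), (0)(-2) + 2] = [0, 2] = row 2 of A ✓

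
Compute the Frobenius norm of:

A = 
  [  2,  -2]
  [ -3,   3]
||A||_F = 5.099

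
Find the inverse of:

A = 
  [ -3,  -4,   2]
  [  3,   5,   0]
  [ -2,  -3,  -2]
det(A) = (-3)·((5)(-2) - (0)(-3)) - (-4)·((3)(-2) - (0)(-2)) + (2)·((3)(-3) - (5)(-2))
  = (-3)(-10) - (-4)(-6) + (2)(1)
  = 8
det(A) = 8 ≠ 0, so A is invertible.

Cofactors Cᵢⱼ = (-1)ⁱ⁺ʲ·Mᵢⱼ:
C = 
  [-10,   6,   1]
  [-14,  10,  -1]
  [-10,   6,  -3]

adj(A) = Cᵀ:
adj(A) = 
  [-10, -14, -10]
  [  6,  10,   6]
  [  1,  -1,  -3]

A⁻¹ = (1/8) · adj(A):
A⁻¹ = 
  [-5/4, -7/4, -5/4]
  [ 3/4,  5/4,  3/4]
  [ 1/8, -1/8, -3/8]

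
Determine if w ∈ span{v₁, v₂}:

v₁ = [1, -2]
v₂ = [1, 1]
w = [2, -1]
Yes

Form the augmented matrix and row-reduce:
[v₁|v₂|w] = 
  [  1,   1,   2]
  [ -2,   1,  -1]
R2 → R2 + (2)·R1
REF = 
  [  1,   1,   2]
  [  0,   3,   3]

No row of the form [0 0 | nonzero], so the system is consistent. Back-substitution gives c₁ = 1, c₂ = 1: w = (1)·v₁ + (1)·v₂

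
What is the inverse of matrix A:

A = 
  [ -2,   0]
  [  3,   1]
det(A) = (-2)(1) - (0)(3) = -2
For a 2×2 matrix, A⁻¹ = (1/det(A)) · [[d, -b], [-c, a]]
    = (-1/2) · [[1, 0], [-3, -2]]

A⁻¹ = 
  [-1/2,    0]
  [ 3/2,    1]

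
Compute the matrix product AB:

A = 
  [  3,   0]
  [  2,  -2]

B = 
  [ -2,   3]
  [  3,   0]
A is 2×2 and B is 2×2, so AB is 2×2. Each entry is (row of A)·(column of B):
AB[1,1] = (3)(-2) + (0)(3) = -6
AB[1,2] = (3)(3) + (0)(0) = 9
AB[2,1] = (2)(-2) + (-2)(3) = -10
AB[2,2] = (2)(3) + (-2)(0) = 6

AB = 
  [ -6,   9]
  [-10,   6]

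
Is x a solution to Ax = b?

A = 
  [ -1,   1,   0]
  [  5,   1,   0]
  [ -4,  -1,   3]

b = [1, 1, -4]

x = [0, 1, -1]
Yes

Ax = [1, 1, -4] = b ✓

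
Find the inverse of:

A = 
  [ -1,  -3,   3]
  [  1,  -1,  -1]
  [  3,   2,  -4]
det(A) = (-1)·((-1)(-4) - (-1)(2)) - (-3)·((1)(-4) - (-1)(3)) + (3)·((1)(2) - (-1)(3))
  = (-1)(6) - (-3)(-1) + (3)(5)
  = 6
det(A) = 6 ≠ 0, so A is invertible.

Cofactors Cᵢⱼ = (-1)ⁱ⁺ʲ·Mᵢⱼ:
C = 
  [  6,   1,   5]
  [ -6,  -5,  -7]
  [  6,   2,   4]

adj(A) = Cᵀ:
adj(A) = 
  [  6,  -6,   6]
  [  1,  -5,   2]
  [  5,  -7,   4]

A⁻¹ = (1/6) · adj(A):
A⁻¹ = 
  [   1,   -1,    1]
  [ 1/6, -5/6,  1/3]
  [ 5/6, -7/6,  2/3]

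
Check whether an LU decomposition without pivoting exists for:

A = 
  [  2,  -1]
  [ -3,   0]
Yes.
A[1,1] = 2 ≠ 0, so Gaussian elimination proceeds without a row swap: multiplier ℓ₂₁ = (-3)/(2) = -3/2, and U[2,2] = 0 - (-3/2)(-1) = -3/2.
L = 
  [   1,    0]
  [-3/2,    1]
U = 
  [   2,   -1]
  [   0, -3/2]
Check row 2 of LU: [(-3/2)(2), (-3/2)(-1) + (-3/2)] = [-3, 0] = row 2 of A ✓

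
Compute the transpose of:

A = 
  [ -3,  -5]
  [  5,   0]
Aᵀ = 
  [ -3,   5]
  [ -5,   0]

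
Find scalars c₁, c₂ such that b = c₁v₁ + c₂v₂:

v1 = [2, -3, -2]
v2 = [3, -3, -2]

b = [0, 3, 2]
c1 = -3, c2 = 2

b = -3·v1 + 2·v2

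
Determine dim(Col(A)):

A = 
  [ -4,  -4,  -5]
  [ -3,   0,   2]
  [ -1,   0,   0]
Row reduce:
R2 → R2 - (3/4)·R1
R3 → R3 - (1/4)·R1
R3 → R3 - (1/3)·R2
REF = 
  [  -4,   -4,   -5]
  [   0,    3, 23/4]
  [   0,    0, -2/3]
Pivot columns: 1, 2, 3 → 3 pivots.
dim(Col(A)) = number of pivot columns = 3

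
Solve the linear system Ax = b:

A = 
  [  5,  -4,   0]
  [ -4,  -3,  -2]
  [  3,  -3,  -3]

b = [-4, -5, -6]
Row reduce the augmented matrix [A|b]:
R2 → R2 + (4/5)·R1
R3 → R3 - (3/5)·R1
R3 → R3 - (3/31)·R2
REF = 
  [     5,     -4,      0,     -4]
  [     0,  -31/5,     -2,  -41/5]
  [     0,      0, -87/31, -87/31]

Back-substitution:
x₃ = (-87/31) / (-87/31) = 1
x₂ = (-41/5 - (-2)(1)) / (-31/5) = 1
x₁ = (-4 - (-4)(1) - (0)(1)) / 5 = 0

x = [0, 1, 1]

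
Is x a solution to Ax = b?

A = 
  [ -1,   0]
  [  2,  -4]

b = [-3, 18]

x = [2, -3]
No

Ax = [-2, 16] ≠ b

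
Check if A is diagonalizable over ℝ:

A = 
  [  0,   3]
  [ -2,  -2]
No

tr(A) = -2, det(A) = 6
Characteristic polynomial: λ² - tr(A)λ + det(A) = λ² + 2λ + 6
λ² + 2λ + 6 = 0  ⇒  λ = (-2 ± √((2)² - 4·(6)))/2 = (-2 ± √(-20))/2
  = -1 + i√5,  -1 - i√5
Eigenvalues: -1 + i√5, -1 - i√5  (≈ -1 + 2.236i, -1 - 2.236i)
Has complex eigenvalues (not diagonalizable over ℝ).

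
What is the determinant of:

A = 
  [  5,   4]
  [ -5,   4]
40

For a 2×2 matrix, det = ad - bc = (5)(4) - (4)(-5) = 40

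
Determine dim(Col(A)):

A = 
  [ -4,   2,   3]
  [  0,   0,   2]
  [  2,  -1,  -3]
Row reduce:
R3 → R3 + (1/2)·R1
R3 → R3 + (3/4)·R2
REF = 
  [ -4,   2,   3]
  [  0,   0,   2]
  [  0,   0,   0]
Pivot columns: 1, 3 → 2 pivots.
dim(Col(A)) = number of pivot columns = 2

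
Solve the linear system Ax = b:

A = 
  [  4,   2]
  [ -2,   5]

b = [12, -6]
x = [3, 0]

Row reduce the augmented matrix [A|b]:
R2 → R2 + (1/2)·R1
REF = 
  [  4,   2,  12]
  [  0,   6,   0]

Back-substitution:
x₂ = 0 / 6 = 0
x₁ = (12 - (2)(0)) / 4 = 3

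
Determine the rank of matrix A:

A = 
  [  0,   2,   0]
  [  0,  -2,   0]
Row reduce:
R2 → R2 + (1)·R1
REF = 
  [  0,   2,   0]
  [  0,   0,   0]
Pivot columns: 2 → 1 pivot.

rank(A) = 1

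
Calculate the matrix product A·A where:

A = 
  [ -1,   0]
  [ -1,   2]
A² = A·A:
A²[1,1] = (-1)(-1) + (0)(-1) = 1
A²[1,2] = (-1)(0) + (0)(2) = 0
A²[2,1] = (-1)(-1) + (2)(-1) = -1
A²[2,2] = (-1)(0) + (2)(2) = 4
A² = 
  [  1,   0]
  [ -1,   4]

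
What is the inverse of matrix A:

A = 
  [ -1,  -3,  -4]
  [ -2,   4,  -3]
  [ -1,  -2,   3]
det(A) = (-1)·((4)(3) - (-3)(-2)) - (-3)·((-2)(3) - (-3)(-1)) + (-4)·((-2)(-2) - (4)(-1))
  = (-1)(6) - (-3)(-9) + (-4)(8)
  = -65
det(A) = -65 ≠ 0, so A is invertible.

Cofactors Cᵢⱼ = (-1)ⁱ⁺ʲ·Mᵢⱼ:
C = 
  [  6,   9,   8]
  [ 17,  -7,   1]
  [ 25,   5, -10]

adj(A) = Cᵀ:
adj(A) = 
  [  6,  17,  25]
  [  9,  -7,   5]
  [  8,   1, -10]

A⁻¹ = (-1/65) · adj(A):
A⁻¹ = 
  [ -6/65, -17/65,  -5/13]
  [ -9/65,   7/65,  -1/13]
  [ -8/65,  -1/65,   2/13]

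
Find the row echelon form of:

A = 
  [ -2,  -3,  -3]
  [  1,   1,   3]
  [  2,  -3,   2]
Row operations:
R2 → R2 + (1/2)·R1
R3 → R3 + (1)·R1
R3 → R3 - (12)·R2

Resulting echelon form:
REF = 
  [  -2,   -3,   -3]
  [   0, -1/2,  3/2]
  [   0,    0,  -19]

Rank = 3 (number of non-zero pivot rows).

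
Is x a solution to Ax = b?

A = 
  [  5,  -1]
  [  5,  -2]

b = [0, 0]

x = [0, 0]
Yes

Ax = [0, 0] = b ✓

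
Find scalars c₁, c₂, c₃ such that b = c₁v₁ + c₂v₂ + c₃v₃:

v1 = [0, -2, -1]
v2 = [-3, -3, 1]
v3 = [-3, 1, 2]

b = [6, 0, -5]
c1 = 3, c2 = -2, c3 = 0

b = 3·v1 + -2·v2 + 0·v3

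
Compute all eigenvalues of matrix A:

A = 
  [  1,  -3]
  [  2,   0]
λ = (1 + i√23)/2, (1 - i√23)/2  (≈ 0.5 + 2.398i, 0.5 - 2.398i)

tr(A) = 1, det(A) = 6
Characteristic polynomial: λ² - tr(A)λ + det(A) = λ² - λ + 6
λ² - λ + 6 = 0  ⇒  λ = (1 ± √((-1)² - 4·(6)))/2 = (1 ± √(-23))/2
  = (1 + i√23)/2,  (1 - i√23)/2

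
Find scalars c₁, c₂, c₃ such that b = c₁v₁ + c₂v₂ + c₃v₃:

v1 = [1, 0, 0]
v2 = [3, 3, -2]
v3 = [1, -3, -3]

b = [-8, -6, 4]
c1 = -2, c2 = -2, c3 = 0

b = -2·v1 + -2·v2 + 0·v3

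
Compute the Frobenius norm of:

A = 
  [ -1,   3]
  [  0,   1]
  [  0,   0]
||A||_F = 3.317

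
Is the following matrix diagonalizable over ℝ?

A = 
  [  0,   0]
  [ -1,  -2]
Yes

tr(A) = -2, det(A) = 0
Characteristic polynomial: λ² - tr(A)λ + det(A) = λ² + 2λ
λ² + 2λ = λ(λ + 2)
Eigenvalues: 0, -2
λ=-2: alg. mult. = 1, geom. mult. = 2 - rank(A - (-2)I) = 2 - 1 = 1
λ=0: alg. mult. = 1, geom. mult. = 2 - rank(A - (0)I) = 2 - 1 = 1
Sum of geometric multiplicities equals n, so A has n independent eigenvectors.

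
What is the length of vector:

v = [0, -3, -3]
4.243

||v||₂ = √((0)² + (-3)² + (-3)²) = √18 = 4.243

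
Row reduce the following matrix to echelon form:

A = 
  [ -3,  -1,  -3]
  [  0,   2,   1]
Row operations:
No row operations needed (already in echelon form).

Resulting echelon form:
REF = 
  [ -3,  -1,  -3]
  [  0,   2,   1]

Rank = 2 (number of non-zero pivot rows).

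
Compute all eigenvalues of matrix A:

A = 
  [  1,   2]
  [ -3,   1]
λ = 1 + i√6, 1 - i√6  (≈ 1 + 2.449i, 1 - 2.449i)

tr(A) = 2, det(A) = 7
Characteristic polynomial: λ² - tr(A)λ + det(A) = λ² - 2λ + 7
λ² - 2λ + 7 = 0  ⇒  λ = (2 ± √((-2)² - 4·(7)))/2 = (2 ± √(-24))/2
  = 1 + i√6,  1 - i√6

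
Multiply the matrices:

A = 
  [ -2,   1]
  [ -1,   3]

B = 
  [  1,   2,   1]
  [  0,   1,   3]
A is 2×2 and B is 2×3, so AB is 2×3. Each entry is (row of A)·(column of B):
AB[1,1] = (-2)(1) + (1)(0) = -2
AB[1,2] = (-2)(2) + (1)(1) = -3
AB[1,3] = (-2)(1) + (1)(3) = 1
AB[2,1] = (-1)(1) + (3)(0) = -1
AB[2,2] = (-1)(2) + (3)(1) = 1
AB[2,3] = (-1)(1) + (3)(3) = 8

AB = 
  [ -2,  -3,   1]
  [ -1,   1,   8]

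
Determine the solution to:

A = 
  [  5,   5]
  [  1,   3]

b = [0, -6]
x = [3, -3]

Row reduce the augmented matrix [A|b]:
R2 → R2 - (1/5)·R1
REF = 
  [  5,   5,   0]
  [  0,   2,  -6]

Back-substitution:
x₂ = (-6) / 2 = -3
x₁ = (0 - (5)(-3)) / 5 = 3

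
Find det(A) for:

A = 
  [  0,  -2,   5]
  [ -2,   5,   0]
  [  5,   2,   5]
Cofactor expansion along row 1:
det(A) = (0)·((5)(5) - (0)(2)) - (-2)·((-2)(5) - (0)(5)) + (5)·((-2)(2) - (5)(5))
  = (0)(25) - (-2)(-10) + (5)(-29)
  = -165

det(A) = -165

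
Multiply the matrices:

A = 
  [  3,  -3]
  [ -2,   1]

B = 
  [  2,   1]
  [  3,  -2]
AB = 
  [ -3,   9]
  [ -1,  -4]

A is 2×2 and B is 2×2, so AB is 2×2. Each entry is (row of A)·(column of B):
AB[1,1] = (3)(2) + (-3)(3) = -3
AB[1,2] = (3)(1) + (-3)(-2) = 9
AB[2,1] = (-2)(2) + (1)(3) = -1
AB[2,2] = (-2)(1) + (1)(-2) = -4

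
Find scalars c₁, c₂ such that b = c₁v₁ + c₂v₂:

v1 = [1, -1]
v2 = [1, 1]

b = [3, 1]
c1 = 1, c2 = 2

b = 1·v1 + 2·v2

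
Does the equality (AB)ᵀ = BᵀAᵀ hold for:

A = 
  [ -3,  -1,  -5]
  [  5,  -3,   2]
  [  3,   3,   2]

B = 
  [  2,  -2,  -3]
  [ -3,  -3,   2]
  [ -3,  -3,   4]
Yes

(AB)ᵀ = 
  [ 12,  13,  -9]
  [ 24,  -7, -21]
  [-13, -13,   5]

BᵀAᵀ = 
  [ 12,  13,  -9]
  [ 24,  -7, -21]
  [-13, -13,   5]

Both sides are equal — this is the standard identity (AB)ᵀ = BᵀAᵀ, which holds for all A, B.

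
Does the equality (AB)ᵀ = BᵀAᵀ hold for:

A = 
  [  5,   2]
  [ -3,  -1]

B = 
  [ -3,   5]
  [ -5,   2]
Yes

(AB)ᵀ = 
  [-25,  14]
  [ 29, -17]

BᵀAᵀ = 
  [-25,  14]
  [ 29, -17]

Both sides are equal — this is the standard identity (AB)ᵀ = BᵀAᵀ, which holds for all A, B.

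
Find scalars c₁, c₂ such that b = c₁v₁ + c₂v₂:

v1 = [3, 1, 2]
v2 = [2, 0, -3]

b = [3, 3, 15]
c1 = 3, c2 = -3

b = 3·v1 + -3·v2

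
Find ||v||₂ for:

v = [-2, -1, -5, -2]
5.831

||v||₂ = √((-2)² + (-1)² + (-5)² + (-2)²) = √34 = 5.831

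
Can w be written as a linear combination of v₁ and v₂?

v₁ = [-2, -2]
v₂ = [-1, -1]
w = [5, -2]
No

Form the augmented matrix and row-reduce:
[v₁|v₂|w] = 
  [ -2,  -1,   5]
  [ -2,  -1,  -2]
R2 → R2 - (1)·R1
REF = 
  [ -2,  -1,   5]
  [  0,   0,  -7]

Row 2 reads [0 0 | -7], i.e. 0 = -7, so the system is inconsistent and w ∉ span{v₁, v₂}.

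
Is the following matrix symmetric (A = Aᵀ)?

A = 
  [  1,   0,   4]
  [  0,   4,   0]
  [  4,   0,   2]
Yes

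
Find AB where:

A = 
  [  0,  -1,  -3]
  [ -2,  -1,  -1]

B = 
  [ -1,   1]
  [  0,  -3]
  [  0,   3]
AB = 
  [  0,  -6]
  [  2,  -2]

A is 2×3 and B is 3×2, so AB is 2×2. Each entry is (row of A)·(column of B):
AB[1,1] = (0)(-1) + (-1)(0) + (-3)(0) = 0
AB[1,2] = (0)(1) + (-1)(-3) + (-3)(3) = -6
AB[2,1] = (-2)(-1) + (-1)(0) + (-1)(0) = 2
AB[2,2] = (-2)(1) + (-1)(-3) + (-1)(3) = -2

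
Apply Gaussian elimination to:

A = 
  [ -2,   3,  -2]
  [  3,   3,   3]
Row operations:
R2 → R2 + (3/2)·R1

Resulting echelon form:
REF = 
  [  -2,    3,   -2]
  [   0, 15/2,    0]

Rank = 2 (number of non-zero pivot rows).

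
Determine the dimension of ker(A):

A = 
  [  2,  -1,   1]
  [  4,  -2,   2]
nullity(A) = 2

Row reduce:
R2 → R2 - (2)·R1
REF = 
  [  2,  -1,   1]
  [  0,   0,   0]
Pivot columns: 1 → 1 pivot.
rank(A) = 1, so nullity(A) = 3 - 1 = 2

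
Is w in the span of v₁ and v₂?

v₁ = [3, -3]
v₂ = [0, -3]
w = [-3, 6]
Yes

Form the augmented matrix and row-reduce:
[v₁|v₂|w] = 
  [  3,   0,  -3]
  [ -3,  -3,   6]
R2 → R2 + (1)·R1
REF = 
  [  3,   0,  -3]
  [  0,  -3,   3]

No row of the form [0 0 | nonzero], so the system is consistent. Back-substitution gives c₁ = -1, c₂ = -1: w = (-1)·v₁ + (-1)·v₂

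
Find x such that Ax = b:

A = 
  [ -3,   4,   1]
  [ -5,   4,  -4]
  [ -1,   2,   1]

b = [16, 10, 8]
Row reduce the augmented matrix [A|b]:
R2 → R2 - (5/3)·R1
R3 → R3 - (1/3)·R1
R3 → R3 + (1/4)·R2
REF = 
  [   -3,     4,     1,    16]
  [    0,  -8/3, -17/3, -50/3]
  [    0,     0,  -3/4,  -3/2]

Back-substitution:
x₃ = (-3/2) / (-3/4) = 2
x₂ = (-50/3 - (-17/3)(2)) / (-8/3) = 2
x₁ = (16 - (4)(2) - (1)(2)) / (-3) = -2

x = [-2, 2, 2]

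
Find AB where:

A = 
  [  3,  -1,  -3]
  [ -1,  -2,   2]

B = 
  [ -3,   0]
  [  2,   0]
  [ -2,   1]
AB = 
  [ -5,  -3]
  [ -5,   2]

A is 2×3 and B is 3×2, so AB is 2×2. Each entry is (row of A)·(column of B):
AB[1,1] = (3)(-3) + (-1)(2) + (-3)(-2) = -5
AB[1,2] = (3)(0) + (-1)(0) + (-3)(1) = -3
AB[2,1] = (-1)(-3) + (-2)(2) + (2)(-2) = -5
AB[2,2] = (-1)(0) + (-2)(0) + (2)(1) = 2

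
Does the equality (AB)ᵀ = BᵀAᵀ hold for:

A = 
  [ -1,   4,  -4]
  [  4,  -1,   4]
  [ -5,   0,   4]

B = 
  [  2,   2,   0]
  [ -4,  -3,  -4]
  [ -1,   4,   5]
Yes

(AB)ᵀ = 
  [-14,   8, -14]
  [-30,  27,   6]
  [-36,  24,  20]

BᵀAᵀ = 
  [-14,   8, -14]
  [-30,  27,   6]
  [-36,  24,  20]

Both sides are equal — this is the standard identity (AB)ᵀ = BᵀAᵀ, which holds for all A, B.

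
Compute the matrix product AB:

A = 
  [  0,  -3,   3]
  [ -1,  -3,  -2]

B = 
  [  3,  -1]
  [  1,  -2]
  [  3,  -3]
A is 2×3 and B is 3×2, so AB is 2×2. Each entry is (row of A)·(column of B):
AB[1,1] = (0)(3) + (-3)(1) + (3)(3) = 6
AB[1,2] = (0)(-1) + (-3)(-2) + (3)(-3) = -3
AB[2,1] = (-1)(3) + (-3)(1) + (-2)(3) = -12
AB[2,2] = (-1)(-1) + (-3)(-2) + (-2)(-3) = 13

AB = 
  [  6,  -3]
  [-12,  13]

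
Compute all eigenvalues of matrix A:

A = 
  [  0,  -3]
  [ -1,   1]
tr(A) = 1, det(A) = -3
Characteristic polynomial: λ² - tr(A)λ + det(A) = λ² - λ - 3
λ² - λ - 3 = 0  ⇒  λ = (1 ± √((-1)² - 4·(-3)))/2 = (1 ± √(13))/2
  = (1 + √13)/2,  (1 - √13)/2

λ = (1 + √13)/2, (1 - √13)/2  (≈ 2.303, -1.303)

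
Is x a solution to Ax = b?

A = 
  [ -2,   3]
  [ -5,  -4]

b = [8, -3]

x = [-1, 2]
Yes

Ax = [8, -3] = b ✓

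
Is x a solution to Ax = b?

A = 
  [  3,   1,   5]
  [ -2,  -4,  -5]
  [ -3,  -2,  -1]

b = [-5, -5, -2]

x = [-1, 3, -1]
Yes

Ax = [-5, -5, -2] = b ✓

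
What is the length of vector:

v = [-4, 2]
4.472

||v||₂ = √((-4)² + (2)²) = √20 = 4.472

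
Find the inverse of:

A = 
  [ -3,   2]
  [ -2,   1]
det(A) = (-3)(1) - (2)(-2) = 1
For a 2×2 matrix, A⁻¹ = (1/det(A)) · [[d, -b], [-c, a]]
    = (1) · [[1, -2], [2, -3]]

A⁻¹ = 
  [  1,  -2]
  [  2,  -3]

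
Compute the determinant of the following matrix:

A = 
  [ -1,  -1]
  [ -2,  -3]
1

For a 2×2 matrix, det = ad - bc = (-1)(-3) - (-1)(-2) = 1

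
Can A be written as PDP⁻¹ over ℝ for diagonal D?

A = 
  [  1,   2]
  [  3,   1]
Yes

tr(A) = 2, det(A) = -5
Characteristic polynomial: λ² - tr(A)λ + det(A) = λ² - 2λ - 5
λ² - 2λ - 5 = 0  ⇒  λ = (2 ± √((-2)² - 4·(-5)))/2 = (2 ± √(24))/2
  = 1 + √6,  1 - √6
Eigenvalues: 1 + √6, 1 - √6  (≈ 3.449, -1.449)
The two irrational eigenvalues are distinct (simple), so each has alg. mult. = geom. mult. = 1.
Sum of geometric multiplicities equals n, so A has n independent eigenvectors.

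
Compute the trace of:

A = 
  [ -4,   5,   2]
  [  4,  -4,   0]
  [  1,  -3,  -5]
-13

tr(A) = -4 + -4 + -5 = -13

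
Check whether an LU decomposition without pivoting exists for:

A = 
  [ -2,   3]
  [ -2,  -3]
Yes.
A[1,1] = -2 ≠ 0, so Gaussian elimination proceeds without a row swap: multiplier ℓ₂₁ = (-2)/(-2) = 1, and U[2,2] = -3 - (1)(3) = -6.
L = 
  [  1,   0]
  [  1,   1]
U = 
  [ -2,   3]
  [  0,  -6]
Check row 2 of LU: [(1)(-2), (1)(3) + (-6)] = [-2, -3] = row 2 of A ✓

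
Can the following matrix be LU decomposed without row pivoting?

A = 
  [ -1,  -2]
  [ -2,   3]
Yes.
A[1,1] = -1 ≠ 0, so Gaussian elimination proceeds without a row swap: multiplier ℓ₂₁ = (-2)/(-1) = 2, and U[2,2] = 3 - (2)(-2) = 7.
L = 
  [  1,   0]
  [  2,   1]
U = 
  [ -1,  -2]
  [  0,   7]
Check row 2 of LU: [(2)(-1), (2)(-2) + 7] = [-2, 3] = row 2 of A ✓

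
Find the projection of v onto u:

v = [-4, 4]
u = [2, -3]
proj_u(v) = [-40/13, 60/13]

v·u = (-4)(2) + (4)(-3) = -20
u·u = (2)² + (-3)² = 13
proj_u(v) = (v·u / u·u) × u = (-20/13) × u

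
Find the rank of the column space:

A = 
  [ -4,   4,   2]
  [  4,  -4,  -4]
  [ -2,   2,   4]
Row reduce:
R2 → R2 + (1)·R1
R3 → R3 - (1/2)·R1
R3 → R3 + (3/2)·R2
REF = 
  [ -4,   4,   2]
  [  0,   0,  -2]
  [  0,   0,   0]
Pivot columns: 1, 3 → 2 pivots.
dim(Col(A)) = number of pivot columns = 2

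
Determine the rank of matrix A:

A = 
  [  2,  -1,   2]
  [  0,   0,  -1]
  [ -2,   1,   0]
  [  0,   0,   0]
rank(A) = 2

Row reduce:
R3 → R3 + (1)·R1
R3 → R3 + (2)·R2
REF = 
  [  2,  -1,   2]
  [  0,   0,  -1]
  [  0,   0,   0]
  [  0,   0,   0]
Pivot columns: 1, 3 → 2 pivots.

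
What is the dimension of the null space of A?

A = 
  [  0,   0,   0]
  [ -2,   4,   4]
nullity(A) = 2

Row reduce:
Swap R1 ↔ R2
REF = 
  [ -2,   4,   4]
  [  0,   0,   0]
Pivot columns: 1 → 1 pivot.
rank(A) = 1, so nullity(A) = 3 - 1 = 2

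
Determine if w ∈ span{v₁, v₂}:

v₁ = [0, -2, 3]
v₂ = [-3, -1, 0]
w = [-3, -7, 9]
Yes

Form the augmented matrix and row-reduce:
[v₁|v₂|w] = 
  [  0,  -3,  -3]
  [ -2,  -1,  -7]
  [  3,   0,   9]
Swap R1 ↔ R2
R3 → R3 + (3/2)·R1
R3 → R3 - (1/2)·R2
REF = 
  [ -2,  -1,  -7]
  [  0,  -3,  -3]
  [  0,   0,   0]

No row of the form [0 0 | nonzero], so the system is consistent. Back-substitution gives c₁ = 3, c₂ = 1: w = (3)·v₁ + (1)·v₂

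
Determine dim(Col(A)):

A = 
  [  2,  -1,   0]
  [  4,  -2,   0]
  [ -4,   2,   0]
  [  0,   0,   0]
dim(Col(A)) = 1

Row reduce:
R2 → R2 - (2)·R1
R3 → R3 + (2)·R1
REF = 
  [  2,  -1,   0]
  [  0,   0,   0]
  [  0,   0,   0]
  [  0,   0,   0]
Pivot columns: 1 → 1 pivot.
dim(Col(A)) = number of pivot columns = 1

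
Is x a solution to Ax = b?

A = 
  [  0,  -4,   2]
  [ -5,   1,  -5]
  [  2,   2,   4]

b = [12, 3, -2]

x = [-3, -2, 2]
Yes

Ax = [12, 3, -2] = b ✓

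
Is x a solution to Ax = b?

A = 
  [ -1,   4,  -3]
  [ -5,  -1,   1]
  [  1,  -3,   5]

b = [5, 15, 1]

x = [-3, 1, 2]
No

Ax = [1, 16, 4] ≠ b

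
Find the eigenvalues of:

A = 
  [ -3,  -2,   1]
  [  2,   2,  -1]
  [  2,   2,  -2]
λ = -1, -1 + √3, -1 - √3  (≈ -1, 0.7321, -2.732)

Characteristic polynomial: det(λI - A) = λ³ + 3λ² - 2
Testing integer divisors of the constant term: p(-1) = 0, so (λ + 1) is a factor:
p(λ) = (λ + 1)(λ² + 2λ - 2)
λ² + 2λ - 2 = 0  ⇒  λ = (-2 ± √((2)² - 4·(-2)))/2 = (-2 ± √(12))/2
  = -1 + √3,  -1 - √3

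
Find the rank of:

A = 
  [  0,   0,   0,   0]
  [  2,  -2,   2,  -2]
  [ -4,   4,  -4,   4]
rank(A) = 1

Row reduce:
Swap R1 ↔ R2
R3 → R3 + (2)·R1
REF = 
  [  2,  -2,   2,  -2]
  [  0,   0,   0,   0]
  [  0,   0,   0,   0]
Pivot columns: 1 → 1 pivot.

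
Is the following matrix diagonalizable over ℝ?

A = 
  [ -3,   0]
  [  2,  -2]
Yes

tr(A) = -5, det(A) = 6
Characteristic polynomial: λ² - tr(A)λ + det(A) = λ² + 5λ + 6
λ² + 5λ + 6 = (λ + 3)(λ + 2)
Eigenvalues: -2, -3
λ=-3: alg. mult. = 1, geom. mult. = 2 - rank(A - (-3)I) = 2 - 1 = 1
λ=-2: alg. mult. = 1, geom. mult. = 2 - rank(A - (-2)I) = 2 - 1 = 1
Sum of geometric multiplicities equals n, so A has n independent eigenvectors.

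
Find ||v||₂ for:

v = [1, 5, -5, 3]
7.746

||v||₂ = √((1)² + (5)² + (-5)² + (3)²) = √60 = 7.746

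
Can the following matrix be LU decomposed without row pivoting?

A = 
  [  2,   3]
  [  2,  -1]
Yes.
A[1,1] = 2 ≠ 0, so Gaussian elimination proceeds without a row swap: multiplier ℓ₂₁ = (2)/(2) = 1, and U[2,2] = -1 - (1)(3) = -4.
L = 
  [  1,   0]
  [  1,   1]
U = 
  [  2,   3]
  [  0,  -4]
Check row 2 of LU: [(1)(2), (1)(3) + (-4)] = [2, -1] = row 2 of A ✓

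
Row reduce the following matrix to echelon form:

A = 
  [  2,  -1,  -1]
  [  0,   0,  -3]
Row operations:
No row operations needed (already in echelon form).

Resulting echelon form:
REF = 
  [  2,  -1,  -1]
  [  0,   0,  -3]

Rank = 2 (number of non-zero pivot rows).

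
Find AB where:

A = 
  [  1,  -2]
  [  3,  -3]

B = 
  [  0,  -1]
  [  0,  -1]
AB = 
  [  0,   1]
  [  0,   0]

A is 2×2 and B is 2×2, so AB is 2×2. Each entry is (row of A)·(column of B):
AB[1,1] = (1)(0) + (-2)(0) = 0
AB[1,2] = (1)(-1) + (-2)(-1) = 1
AB[2,1] = (3)(0) + (-3)(0) = 0
AB[2,2] = (3)(-1) + (-3)(-1) = 0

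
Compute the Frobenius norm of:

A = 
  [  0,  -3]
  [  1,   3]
||A||_F = 4.359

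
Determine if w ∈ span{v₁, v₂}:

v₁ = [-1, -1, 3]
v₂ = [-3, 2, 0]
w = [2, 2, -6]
Yes

Form the augmented matrix and row-reduce:
[v₁|v₂|w] = 
  [ -1,  -3,   2]
  [ -1,   2,   2]
  [  3,   0,  -6]
R2 → R2 - (1)·R1
R3 → R3 + (3)·R1
R3 → R3 + (9/5)·R2
REF = 
  [ -1,  -3,   2]
  [  0,   5,   0]
  [  0,   0,   0]

No row of the form [0 0 | nonzero], so the system is consistent. Back-substitution gives c₁ = -2, c₂ = 0: w = (-2)·v₁ + (0)·v₂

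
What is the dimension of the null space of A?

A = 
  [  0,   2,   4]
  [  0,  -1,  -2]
nullity(A) = 2

Row reduce:
R2 → R2 + (1/2)·R1
REF = 
  [  0,   2,   4]
  [  0,   0,   0]
Pivot columns: 2 → 1 pivot.
rank(A) = 1, so nullity(A) = 3 - 1 = 2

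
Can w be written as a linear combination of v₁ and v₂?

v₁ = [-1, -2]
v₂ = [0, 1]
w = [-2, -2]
Yes

Form the augmented matrix and row-reduce:
[v₁|v₂|w] = 
  [ -1,   0,  -2]
  [ -2,   1,  -2]
R2 → R2 - (2)·R1
REF = 
  [ -1,   0,  -2]
  [  0,   1,   2]

No row of the form [0 0 | nonzero], so the system is consistent. Back-substitution gives c₁ = 2, c₂ = 2: w = (2)·v₁ + (2)·v₂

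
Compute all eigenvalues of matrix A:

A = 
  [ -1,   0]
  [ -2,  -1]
λ = -1, -1

tr(A) = -2, det(A) = 1
Characteristic polynomial: λ² - tr(A)λ + det(A) = λ² + 2λ + 1
λ² + 2λ + 1 = (λ + 1)²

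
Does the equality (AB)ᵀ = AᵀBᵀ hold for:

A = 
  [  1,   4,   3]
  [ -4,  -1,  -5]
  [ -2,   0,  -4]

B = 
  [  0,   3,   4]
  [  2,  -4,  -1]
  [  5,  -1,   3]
No

(AB)ᵀ = 
  [ 23, -27, -20]
  [-16,  -3,  -2]
  [  9, -30, -20]

AᵀBᵀ = 
  [-20,  20,   3]
  [ -3,  12,  21]
  [-31,  30,   8]

The two matrices differ, so (AB)ᵀ ≠ AᵀBᵀ in general. The correct identity is (AB)ᵀ = BᵀAᵀ.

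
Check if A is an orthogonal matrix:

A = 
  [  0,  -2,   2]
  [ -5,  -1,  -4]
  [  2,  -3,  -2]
No

AᵀA = 
  [ 29,  -1,  16]
  [ -1,  14,   6]
  [ 16,   6,  24]
≠ I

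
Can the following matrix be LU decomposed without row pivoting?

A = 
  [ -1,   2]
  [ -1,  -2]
Yes.
A[1,1] = -1 ≠ 0, so Gaussian elimination proceeds without a row swap: multiplier ℓ₂₁ = (-1)/(-1) = 1, and U[2,2] = -2 - (1)(2) = -4.
L = 
  [  1,   0]
  [  1,   1]
U = 
  [ -1,   2]
  [  0,  -4]
Check row 2 of LU: [(1)(-1), (1)(2) + (-4)] = [-1, -2] = row 2 of A ✓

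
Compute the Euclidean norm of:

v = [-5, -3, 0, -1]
5.916

||v||₂ = √((-5)² + (-3)² + (0)² + (-1)²) = √35 = 5.916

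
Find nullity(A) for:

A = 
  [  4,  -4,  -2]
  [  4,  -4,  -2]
nullity(A) = 2

Row reduce:
R2 → R2 - (1)·R1
REF = 
  [  4,  -4,  -2]
  [  0,   0,   0]
Pivot columns: 1 → 1 pivot.
rank(A) = 1, so nullity(A) = 3 - 1 = 2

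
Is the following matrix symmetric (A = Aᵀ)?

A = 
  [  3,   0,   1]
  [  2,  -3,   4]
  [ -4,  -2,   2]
No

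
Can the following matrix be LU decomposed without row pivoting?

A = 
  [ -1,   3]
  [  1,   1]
Yes.
A[1,1] = -1 ≠ 0, so Gaussian elimination proceeds without a row swap: multiplier ℓ₂₁ = (1)/(-1) = -1, and U[2,2] = 1 - (-1)(3) = 4.
L = 
  [  1,   0]
  [ -1,   1]
U = 
  [ -1,   3]
  [  0,   4]
Check row 2 of LU: [(-1)(-1), (-1)(3) + 4] = [1, 1] = row 2 of A ✓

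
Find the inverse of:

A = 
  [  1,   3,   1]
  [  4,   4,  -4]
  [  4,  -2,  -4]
det(A) = (1)·((4)(-4) - (-4)(-2)) - (3)·((4)(-4) - (-4)(4)) + (1)·((4)(-2) - (4)(4))
  = (1)(-24) - (3)(0) + (1)(-24)
  = -48
det(A) = -48 ≠ 0, so A is invertible.

Cofactors Cᵢⱼ = (-1)ⁱ⁺ʲ·Mᵢⱼ:
C = 
  [-24,   0, -24]
  [ 10,  -8,  14]
  [-16,   8,  -8]

adj(A) = Cᵀ:
adj(A) = 
  [-24,  10, -16]
  [  0,  -8,   8]
  [-24,  14,  -8]

A⁻¹ = (-1/48) · adj(A):
A⁻¹ = 
  [  1/2, -5/24,   1/3]
  [    0,   1/6,  -1/6]
  [  1/2, -7/24,   1/6]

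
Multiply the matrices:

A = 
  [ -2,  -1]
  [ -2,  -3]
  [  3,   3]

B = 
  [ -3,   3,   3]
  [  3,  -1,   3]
AB = 
  [  3,  -5,  -9]
  [ -3,  -3, -15]
  [  0,   6,  18]

A is 3×2 and B is 2×3, so AB is 3×3. Each entry is (row of A)·(column of B):
AB[1,1] = (-2)(-3) + (-1)(3) = 3
AB[1,2] = (-2)(3) + (-1)(-1) = -5
AB[1,3] = (-2)(3) + (-1)(3) = -9
AB[2,1] = (-2)(-3) + (-3)(3) = -3
AB[2,2] = (-2)(3) + (-3)(-1) = -3
AB[2,3] = (-2)(3) + (-3)(3) = -15
AB[3,1] = (3)(-3) + (3)(3) = 0
AB[3,2] = (3)(3) + (3)(-1) = 6
AB[3,3] = (3)(3) + (3)(3) = 18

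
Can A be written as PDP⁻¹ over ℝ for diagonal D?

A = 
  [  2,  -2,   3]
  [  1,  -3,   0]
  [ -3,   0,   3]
No

Characteristic polynomial: det(λI - A) = λ³ - 2λ² + 2λ + 39
By the rational root theorem any rational root is an integer dividing 39; none of those is a root, so p(λ) has no rational roots and hence (being an irreducible cubic) no repeated roots.
Discriminant of the cubic: Δ = -42643
Δ < 0 ⇒ one real eigenvalue and a complex-conjugate pair: λ ≈ 2.34 + 3.012i, 2.34 - 3.012i, -2.681
Has complex eigenvalues (not diagonalizable over ℝ).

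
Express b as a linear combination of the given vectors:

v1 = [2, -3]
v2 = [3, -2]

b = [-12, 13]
c1 = -3, c2 = -2

b = -3·v1 + -2·v2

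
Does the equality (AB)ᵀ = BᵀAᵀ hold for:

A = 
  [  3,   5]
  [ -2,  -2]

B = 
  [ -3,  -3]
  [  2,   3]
Yes

(AB)ᵀ = 
  [  1,   2]
  [  6,   0]

BᵀAᵀ = 
  [  1,   2]
  [  6,   0]

Both sides are equal — this is the standard identity (AB)ᵀ = BᵀAᵀ, which holds for all A, B.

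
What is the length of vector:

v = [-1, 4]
4.123

||v||₂ = √((-1)² + (4)²) = √17 = 4.123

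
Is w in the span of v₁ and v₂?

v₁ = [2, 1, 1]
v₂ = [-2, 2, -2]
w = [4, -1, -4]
No

Form the augmented matrix and row-reduce:
[v₁|v₂|w] = 
  [  2,  -2,   4]
  [  1,   2,  -1]
  [  1,  -2,  -4]
R2 → R2 - (1/2)·R1
R3 → R3 - (1/2)·R1
R3 → R3 + (1/3)·R2
REF = 
  [  2,  -2,   4]
  [  0,   3,  -3]
  [  0,   0,  -7]

Row 3 reads [0 0 | -7], i.e. 0 = -7, so the system is inconsistent and w ∉ span{v₁, v₂}.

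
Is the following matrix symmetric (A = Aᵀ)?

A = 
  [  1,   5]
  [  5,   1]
Yes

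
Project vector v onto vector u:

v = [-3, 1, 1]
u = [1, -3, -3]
proj_u(v) = [-9/19, 27/19, 27/19]

v·u = (-3)(1) + (1)(-3) + (1)(-3) = -9
u·u = (1)² + (-3)² + (-3)² = 19
proj_u(v) = (v·u / u·u) × u = (-9/19) × u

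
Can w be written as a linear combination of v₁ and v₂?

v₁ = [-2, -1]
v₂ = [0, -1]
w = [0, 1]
Yes

Form the augmented matrix and row-reduce:
[v₁|v₂|w] = 
  [ -2,   0,   0]
  [ -1,  -1,   1]
R2 → R2 - (1/2)·R1
REF = 
  [ -2,   0,   0]
  [  0,  -1,   1]

No row of the form [0 0 | nonzero], so the system is consistent. Back-substitution gives c₁ = 0, c₂ = -1: w = (0)·v₁ + (-1)·v₂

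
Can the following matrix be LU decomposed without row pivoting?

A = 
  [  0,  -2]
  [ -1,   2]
No.
A[1,1] = 0 but A[2,1] = -1 ≠ 0. Any LU with L unit lower triangular has (LU)[1,1] = U[1,1] and (LU)[2,1] = L[2,1]·U[1,1]; matching A forces U[1,1] = 0, which then forces (LU)[2,1] = 0 ≠ -1. A row swap (pivoting) is required.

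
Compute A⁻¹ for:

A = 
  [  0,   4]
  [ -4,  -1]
det(A) = (0)(-1) - (4)(-4) = 16
For a 2×2 matrix, A⁻¹ = (1/det(A)) · [[d, -b], [-c, a]]
    = (1/16) · [[-1, -4], [4, 0]]

A⁻¹ = 
  [-1/16,  -1/4]
  [  1/4,     0]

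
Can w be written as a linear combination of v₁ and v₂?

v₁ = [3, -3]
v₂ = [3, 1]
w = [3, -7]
Yes

Form the augmented matrix and row-reduce:
[v₁|v₂|w] = 
  [  3,   3,   3]
  [ -3,   1,  -7]
R2 → R2 + (1)·R1
REF = 
  [  3,   3,   3]
  [  0,   4,  -4]

No row of the form [0 0 | nonzero], so the system is consistent. Back-substitution gives c₁ = 2, c₂ = -1: w = (2)·v₁ + (-1)·v₂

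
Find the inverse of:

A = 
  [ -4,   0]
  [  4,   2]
det(A) = (-4)(2) - (0)(4) = -8
For a 2×2 matrix, A⁻¹ = (1/det(A)) · [[d, -b], [-c, a]]
    = (-1/8) · [[2, 0], [-4, -4]]

A⁻¹ = 
  [-1/4,    0]
  [ 1/2,  1/2]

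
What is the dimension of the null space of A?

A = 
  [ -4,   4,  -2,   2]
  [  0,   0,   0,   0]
nullity(A) = 3

Row reduce:
(no row operations needed)
REF = 
  [ -4,   4,  -2,   2]
  [  0,   0,   0,   0]
Pivot columns: 1 → 1 pivot.
rank(A) = 1, so nullity(A) = 4 - 1 = 3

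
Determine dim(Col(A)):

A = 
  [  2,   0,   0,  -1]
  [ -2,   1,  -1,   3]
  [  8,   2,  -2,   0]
Row reduce:
R2 → R2 + (1)·R1
R3 → R3 - (4)·R1
R3 → R3 - (2)·R2
REF = 
  [  2,   0,   0,  -1]
  [  0,   1,  -1,   2]
  [  0,   0,   0,   0]
Pivot columns: 1, 2 → 2 pivots.
dim(Col(A)) = number of pivot columns = 2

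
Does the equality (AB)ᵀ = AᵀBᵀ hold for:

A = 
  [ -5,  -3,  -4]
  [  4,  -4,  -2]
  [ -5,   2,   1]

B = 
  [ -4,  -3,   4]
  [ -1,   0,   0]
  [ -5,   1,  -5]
No

(AB)ᵀ = 
  [ 43,  -2,  13]
  [ 11, -14,  16]
  [  0,  26, -25]

AᵀBᵀ = 
  [-12,   5,  54]
  [ 32,   3,   1]
  [ 26,   4,  13]

The two matrices differ, so (AB)ᵀ ≠ AᵀBᵀ in general. The correct identity is (AB)ᵀ = BᵀAᵀ.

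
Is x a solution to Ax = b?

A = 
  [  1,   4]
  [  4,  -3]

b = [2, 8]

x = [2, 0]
Yes

Ax = [2, 8] = b ✓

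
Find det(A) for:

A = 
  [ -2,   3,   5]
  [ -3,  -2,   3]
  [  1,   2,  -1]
Cofactor expansion along row 1:
det(A) = (-2)·((-2)(-1) - (3)(2)) - (3)·((-3)(-1) - (3)(1)) + (5)·((-3)(2) - (-2)(1))
  = (-2)(-4) - (3)(0) + (5)(-4)
  = -12

det(A) = -12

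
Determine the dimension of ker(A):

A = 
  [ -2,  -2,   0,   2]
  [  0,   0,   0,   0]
nullity(A) = 3

Row reduce:
(no row operations needed)
REF = 
  [ -2,  -2,   0,   2]
  [  0,   0,   0,   0]
Pivot columns: 1 → 1 pivot.
rank(A) = 1, so nullity(A) = 4 - 1 = 3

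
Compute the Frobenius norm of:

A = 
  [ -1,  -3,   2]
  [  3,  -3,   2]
||A||_F = 6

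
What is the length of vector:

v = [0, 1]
1

||v||₂ = √((0)² + (1)²) = √1 = 1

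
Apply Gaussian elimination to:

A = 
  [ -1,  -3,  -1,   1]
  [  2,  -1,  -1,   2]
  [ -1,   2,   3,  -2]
Row operations:
R2 → R2 + (2)·R1
R3 → R3 - (1)·R1
R3 → R3 + (5/7)·R2

Resulting echelon form:
REF = 
  [  -1,   -3,   -1,    1]
  [   0,   -7,   -3,    4]
  [   0,    0, 13/7, -1/7]

Rank = 3 (number of non-zero pivot rows).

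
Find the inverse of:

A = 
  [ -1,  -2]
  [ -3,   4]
det(A) = (-1)(4) - (-2)(-3) = -10
For a 2×2 matrix, A⁻¹ = (1/det(A)) · [[d, -b], [-c, a]]
    = (-1/10) · [[4, 2], [3, -1]]

A⁻¹ = 
  [ -2/5,  -1/5]
  [-3/10,  1/10]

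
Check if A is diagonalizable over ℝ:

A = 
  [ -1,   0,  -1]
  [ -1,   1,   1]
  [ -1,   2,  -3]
Yes

Characteristic polynomial: det(λI - A) = λ³ + 3λ² - 4λ - 6
Testing integer divisors of the constant term: p(-1) = 0, so (λ + 1) is a factor:
p(λ) = (λ + 1)(λ² + 2λ - 6)
λ² + 2λ - 6 = 0  ⇒  λ = (-2 ± √((2)² - 4·(-6)))/2 = (-2 ± √(28))/2
  = -1 + √7,  -1 - √7
Eigenvalues: -1, -1 + √7, -1 - √7  (≈ -1, 1.646, -3.646)
The two irrational eigenvalues are distinct (simple), so each has alg. mult. = geom. mult. = 1.
λ=-1: alg. mult. = 1, geom. mult. = 3 - rank(A - (-1)I) = 3 - 2 = 1
Sum of geometric multiplicities equals n, so A has n independent eigenvectors.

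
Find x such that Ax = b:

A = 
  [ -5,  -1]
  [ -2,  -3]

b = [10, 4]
x = [-2, 0]

Row reduce the augmented matrix [A|b]:
R2 → R2 - (2/5)·R1
REF = 
  [   -5,    -1,    10]
  [    0, -13/5,     0]

Back-substitution:
x₂ = 0 / (-13/5) = 0
x₁ = (10 - (-1)(0)) / (-5) = -2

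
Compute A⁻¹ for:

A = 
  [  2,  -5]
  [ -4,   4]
det(A) = (2)(4) - (-5)(-4) = -12
For a 2×2 matrix, A⁻¹ = (1/det(A)) · [[d, -b], [-c, a]]
    = (-1/12) · [[4, 5], [4, 2]]

A⁻¹ = 
  [ -1/3, -5/12]
  [ -1/3,  -1/6]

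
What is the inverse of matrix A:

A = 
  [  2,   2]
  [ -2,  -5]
det(A) = (2)(-5) - (2)(-2) = -6
For a 2×2 matrix, A⁻¹ = (1/det(A)) · [[d, -b], [-c, a]]
    = (-1/6) · [[-5, -2], [2, 2]]

A⁻¹ = 
  [ 5/6,  1/3]
  [-1/3, -1/3]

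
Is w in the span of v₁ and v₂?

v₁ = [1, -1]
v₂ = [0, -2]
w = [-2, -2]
Yes

Form the augmented matrix and row-reduce:
[v₁|v₂|w] = 
  [  1,   0,  -2]
  [ -1,  -2,  -2]
R2 → R2 + (1)·R1
REF = 
  [  1,   0,  -2]
  [  0,  -2,  -4]

No row of the form [0 0 | nonzero], so the system is consistent. Back-substitution gives c₁ = -2, c₂ = 2: w = (-2)·v₁ + (2)·v₂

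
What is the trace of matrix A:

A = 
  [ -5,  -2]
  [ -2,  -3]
-8

tr(A) = -5 + -3 = -8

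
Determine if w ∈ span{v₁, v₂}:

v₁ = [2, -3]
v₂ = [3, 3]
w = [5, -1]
Yes

Form the augmented matrix and row-reduce:
[v₁|v₂|w] = 
  [  2,   3,   5]
  [ -3,   3,  -1]
R2 → R2 + (3/2)·R1
REF = 
  [   2,    3,    5]
  [   0, 15/2, 13/2]

No row of the form [0 0 | nonzero], so the system is consistent. Back-substitution gives c₁ = 6/5, c₂ = 13/15: w = (6/5)·v₁ + (13/15)·v₂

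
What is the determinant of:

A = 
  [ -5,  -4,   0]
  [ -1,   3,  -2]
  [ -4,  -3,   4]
-78

Cofactor expansion along row 1:
det(A) = (-5)·((3)(4) - (-2)(-3)) - (-4)·((-1)(4) - (-2)(-4)) + (0)·((-1)(-3) - (3)(-4))
  = (-5)(6) - (-4)(-12) + (0)(15)
  = -78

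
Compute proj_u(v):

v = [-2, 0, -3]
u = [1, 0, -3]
proj_u(v) = [7/10, 0, -21/10]

v·u = (-2)(1) + (0)(0) + (-3)(-3) = 7
u·u = (1)² + (0)² + (-3)² = 10
proj_u(v) = (v·u / u·u) × u = (7/10) × u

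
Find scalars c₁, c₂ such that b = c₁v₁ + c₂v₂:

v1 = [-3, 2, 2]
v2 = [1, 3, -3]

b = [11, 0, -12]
c1 = -3, c2 = 2

b = -3·v1 + 2·v2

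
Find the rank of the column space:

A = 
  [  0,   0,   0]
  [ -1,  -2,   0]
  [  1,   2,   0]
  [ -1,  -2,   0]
Row reduce:
Swap R1 ↔ R2
R3 → R3 + (1)·R1
R4 → R4 - (1)·R1
REF = 
  [ -1,  -2,   0]
  [  0,   0,   0]
  [  0,   0,   0]
  [  0,   0,   0]
Pivot columns: 1 → 1 pivot.
dim(Col(A)) = number of pivot columns = 1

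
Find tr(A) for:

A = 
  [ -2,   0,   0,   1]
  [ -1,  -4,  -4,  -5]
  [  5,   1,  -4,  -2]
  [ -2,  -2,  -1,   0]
-10

tr(A) = -2 + -4 + -4 + 0 = -10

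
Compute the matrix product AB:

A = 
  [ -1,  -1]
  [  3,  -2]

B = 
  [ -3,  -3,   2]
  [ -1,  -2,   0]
A is 2×2 and B is 2×3, so AB is 2×3. Each entry is (row of A)·(column of B):
AB[1,1] = (-1)(-3) + (-1)(-1) = 4
AB[1,2] = (-1)(-3) + (-1)(-2) = 5
AB[1,3] = (-1)(2) + (-1)(0) = -2
AB[2,1] = (3)(-3) + (-2)(-1) = -7
AB[2,2] = (3)(-3) + (-2)(-2) = -5
AB[2,3] = (3)(2) + (-2)(0) = 6

AB = 
  [  4,   5,  -2]
  [ -7,  -5,   6]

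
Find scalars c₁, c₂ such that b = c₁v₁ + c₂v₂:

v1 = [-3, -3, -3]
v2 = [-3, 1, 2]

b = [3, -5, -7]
c1 = 1, c2 = -2

b = 1·v1 + -2·v2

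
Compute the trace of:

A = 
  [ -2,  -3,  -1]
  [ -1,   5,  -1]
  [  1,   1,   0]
3

tr(A) = -2 + 5 + 0 = 3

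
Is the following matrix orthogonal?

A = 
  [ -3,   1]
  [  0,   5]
No

AᵀA = 
  [  9,  -3]
  [ -3,  26]
≠ I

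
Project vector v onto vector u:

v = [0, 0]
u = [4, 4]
proj_u(v) = [0, 0]

v·u = (0)(4) + (0)(4) = 0
u·u = (4)² + (4)² = 32
proj_u(v) = (v·u / u·u) × u = (0/32) × u = (0) × u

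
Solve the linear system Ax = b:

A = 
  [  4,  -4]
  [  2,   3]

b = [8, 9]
Row reduce the augmented matrix [A|b]:
R2 → R2 - (1/2)·R1
REF = 
  [  4,  -4,   8]
  [  0,   5,   5]

Back-substitution:
x₂ = 5 / 5 = 1
x₁ = (8 - (-4)(1)) / 4 = 3

x = [3, 1]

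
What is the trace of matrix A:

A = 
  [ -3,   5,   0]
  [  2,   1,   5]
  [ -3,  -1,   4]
2

tr(A) = -3 + 1 + 4 = 2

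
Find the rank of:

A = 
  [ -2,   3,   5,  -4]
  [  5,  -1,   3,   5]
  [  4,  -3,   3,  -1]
Row reduce:
R2 → R2 + (5/2)·R1
R3 → R3 + (2)·R1
R3 → R3 - (6/13)·R2
REF = 
  [    -2,      3,      5,     -4]
  [     0,   13/2,   31/2,     -5]
  [     0,      0,  76/13, -87/13]
Pivot columns: 1, 2, 3 → 3 pivots.

rank(A) = 3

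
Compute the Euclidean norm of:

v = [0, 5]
5

||v||₂ = √((0)² + (5)²) = √25 = 5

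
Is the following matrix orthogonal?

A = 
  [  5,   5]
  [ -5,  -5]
No

AᵀA = 
  [ 50,  50]
  [ 50,  50]
≠ I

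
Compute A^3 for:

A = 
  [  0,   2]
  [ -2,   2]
A^3 = 
  [ -8,   0]
  [  0,  -8]

A² = A·A:
A²[1,1] = (0)(0) + (2)(-2) = -4
A²[1,2] = (0)(2) + (2)(2) = 4
A²[2,1] = (-2)(0) + (2)(-2) = -4
A²[2,2] = (-2)(2) + (2)(2) = 0
A² = 
  [ -4,   4]
  [ -4,   0]

A^3 = A^2·A:
A^3[1,1] = (-4)(0) + (4)(-2) = -8
A^3[1,2] = (-4)(2) + (4)(2) = 0
A^3[2,1] = (-4)(0) + (0)(-2) = 0
A^3[2,2] = (-4)(2) + (0)(2) = -8
A^3 = 
  [ -8,   0]
  [  0,  -8]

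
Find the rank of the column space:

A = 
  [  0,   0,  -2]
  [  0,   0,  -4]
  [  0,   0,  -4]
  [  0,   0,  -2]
Row reduce:
R2 → R2 - (2)·R1
R3 → R3 - (2)·R1
R4 → R4 - (1)·R1
REF = 
  [  0,   0,  -2]
  [  0,   0,   0]
  [  0,   0,   0]
  [  0,   0,   0]
Pivot columns: 3 → 1 pivot.
dim(Col(A)) = number of pivot columns = 1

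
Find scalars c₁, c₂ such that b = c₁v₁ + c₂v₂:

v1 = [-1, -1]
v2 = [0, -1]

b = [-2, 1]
c1 = 2, c2 = -3

b = 2·v1 + -3·v2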